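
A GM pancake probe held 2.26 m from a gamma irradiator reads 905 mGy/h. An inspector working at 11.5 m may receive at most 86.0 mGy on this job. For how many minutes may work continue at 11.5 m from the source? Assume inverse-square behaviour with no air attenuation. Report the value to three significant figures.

Applying the 1/r² law, rate at 11.5 m:
905 × (2.26/11.5)² = 905 × 0.03862 = 34.95 mGy/h.
Stay time = 86.0 mGy ÷ 34.95 mGy/h = 2.461 h = 147.7 min.

148 min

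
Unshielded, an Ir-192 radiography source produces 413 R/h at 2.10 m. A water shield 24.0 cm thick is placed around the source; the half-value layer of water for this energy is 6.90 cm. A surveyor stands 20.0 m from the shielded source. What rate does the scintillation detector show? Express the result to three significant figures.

0.409 R/h

Distance alone: 413 × (2.10/20.0)² = 413 × 0.01103 = 4.555 R/h.
Shield: 24.0/6.90 = 3.478 half-value layers → attenuation 2^(−3.478) = 0.08975.
Combined: 4.555 × 0.08975 = 0.4088 R/h.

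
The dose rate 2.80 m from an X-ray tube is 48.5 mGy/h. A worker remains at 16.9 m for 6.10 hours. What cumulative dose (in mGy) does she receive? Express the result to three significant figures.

Applying the 1/r² law, rate at 16.9 m:
(2.80/16.9)² = 0.02745, so 48.5 × 0.02745 = 1.331 mGy/h.
Dose = rate × time = 1.331 mGy/h × 6.100 h = 8.119 mGy.

8.12 mGy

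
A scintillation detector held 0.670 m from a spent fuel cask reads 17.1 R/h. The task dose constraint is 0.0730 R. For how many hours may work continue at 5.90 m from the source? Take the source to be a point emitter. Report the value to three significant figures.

0.331 h

Intensity scales as (d₁/d₂)², so rate at 5.90 m:
17.1 × (0.670/5.90)² = 17.1 × 0.01290 = 0.2206 R/h.
Stay time = 0.0730 R ÷ 0.2206 R/h = 0.3309 h.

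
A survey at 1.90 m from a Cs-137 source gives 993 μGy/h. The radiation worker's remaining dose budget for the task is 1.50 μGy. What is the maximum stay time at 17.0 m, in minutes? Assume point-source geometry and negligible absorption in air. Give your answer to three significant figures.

Since intensity falls as 1/r², rate at 17.0 m:
993 × (1.90/17.0)² = 993 × 0.01249 = 12.40 μGy/h.
Stay time = 1.50 μGy ÷ 12.40 μGy/h = 0.1210 h = 7.260 min.

7.26 min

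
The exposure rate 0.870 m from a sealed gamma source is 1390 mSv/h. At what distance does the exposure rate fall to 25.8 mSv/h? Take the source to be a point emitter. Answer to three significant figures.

Applying the 1/r² law, d₂ = d₁·√(I₁/I₂).
I₁/I₂ = 1390/25.8 = 53.88, so d₂ = 0.870 × √53.88 = 6.386 m.

6.39 m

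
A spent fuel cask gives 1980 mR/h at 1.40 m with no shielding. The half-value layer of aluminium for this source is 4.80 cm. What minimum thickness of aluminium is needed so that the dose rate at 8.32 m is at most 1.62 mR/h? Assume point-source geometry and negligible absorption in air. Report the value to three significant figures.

24.5 cm

At 8.32 m, distance alone gives 1980 × (1.40/8.32)² = 1980 × 0.02831 = 56.05 mR/h.
Further attenuation needed: 56.05/1.62 = 34.60.
n = log₂(34.60) = 5.113 half-value layers.
Thickness = 5.113 × 4.80 cm = 24.54 cm.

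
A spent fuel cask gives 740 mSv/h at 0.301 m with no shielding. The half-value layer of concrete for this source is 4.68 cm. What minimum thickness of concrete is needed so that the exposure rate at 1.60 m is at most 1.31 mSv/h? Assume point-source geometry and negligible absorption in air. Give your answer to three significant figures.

At 1.60 m, distance alone gives (0.301/1.60)² = 0.03539, so 740 × 0.03539 = 26.19 mSv/h.
Further attenuation needed: 26.19/1.31 = 19.99.
n = log₂(19.99) = 4.321 half-value layers.
Thickness = 4.321 × 4.68 cm = 20.22 cm.

20.2 cm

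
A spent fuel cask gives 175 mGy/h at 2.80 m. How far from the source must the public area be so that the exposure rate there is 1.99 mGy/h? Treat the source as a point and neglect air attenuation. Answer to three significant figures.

Since intensity falls as 1/r², d₂ = d₁·√(I₁/I₂).
I₁/I₂ = 175/1.99 = 87.94, so d₂ = 2.80 × √87.94 = 26.26 m.

26.3 m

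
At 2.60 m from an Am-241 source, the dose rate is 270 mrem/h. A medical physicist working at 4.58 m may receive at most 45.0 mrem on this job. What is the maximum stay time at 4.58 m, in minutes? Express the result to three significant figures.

Since intensity falls as 1/r², rate at 4.58 m:
270 × (2.60/4.58)² = 270 × 0.3223 = 87.02 mrem/h.
Stay time = 45.0 mrem ÷ 87.02 mrem/h = 0.5171 h = 31.03 min.

31.0 min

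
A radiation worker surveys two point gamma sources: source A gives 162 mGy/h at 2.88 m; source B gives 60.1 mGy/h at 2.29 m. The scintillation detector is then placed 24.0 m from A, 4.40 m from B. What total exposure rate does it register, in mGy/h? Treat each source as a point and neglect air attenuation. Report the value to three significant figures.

18.6 mGy/h

By superposition, sum each source's inverse-square contribution:
A: 162 × (2.88/24.0)² = 2.333 mGy/h
B: 60.1 × (2.29/4.40)² = 16.28 mGy/h
Total = 2.333 + 16.28 = 18.61 mGy/h.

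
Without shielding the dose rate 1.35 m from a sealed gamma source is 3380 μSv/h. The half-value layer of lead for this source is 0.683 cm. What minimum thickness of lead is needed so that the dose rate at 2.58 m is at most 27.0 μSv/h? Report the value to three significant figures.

At 2.58 m, distance alone gives (1.35/2.58)² = 0.2738, so 3380 × 0.2738 = 925.4 μSv/h.
Further attenuation needed: 925.4/27.0 = 34.27.
n = log₂(34.27) = 5.099 half-value layers.
Thickness = 5.099 × 0.683 cm = 3.483 cm.

3.48 cm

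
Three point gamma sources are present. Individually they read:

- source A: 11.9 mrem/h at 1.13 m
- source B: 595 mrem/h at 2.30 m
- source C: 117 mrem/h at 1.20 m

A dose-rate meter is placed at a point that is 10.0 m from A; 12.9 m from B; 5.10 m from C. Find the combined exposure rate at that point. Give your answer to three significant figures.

25.5 mrem/h

By superposition, sum each source's inverse-square contribution:
A: 11.9 × (1.13/10.0)² = 0.1520 mrem/h
B: 595 × (2.30/12.9)² = 18.91 mrem/h
C: 117 × (1.20/5.10)² = 6.478 mrem/h
Total = 0.1520 + 18.91 + 6.478 = 25.54 mrem/h.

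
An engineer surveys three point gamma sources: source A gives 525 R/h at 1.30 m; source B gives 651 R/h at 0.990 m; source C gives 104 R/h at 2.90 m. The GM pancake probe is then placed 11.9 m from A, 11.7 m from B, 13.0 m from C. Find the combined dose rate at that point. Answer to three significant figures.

By superposition, sum each source's inverse-square contribution:
A: 525 × (1.30/11.9)² = 6.265 R/h
B: 651 × (0.990/11.7)² = 4.661 R/h
C: 104 × (2.90/13.0)² = 5.175 R/h
Total = 6.265 + 4.661 + 5.175 = 16.10 R/h.

16.1 R/h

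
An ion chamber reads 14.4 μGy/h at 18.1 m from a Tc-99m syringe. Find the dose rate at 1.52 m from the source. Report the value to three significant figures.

Intensity scales as (d₁/d₂)², so the rate at 1.52 m is
14.4 × (18.1/1.52)² = 14.4 × 141.8 = 2042 μGy/h.

2040 μGy/h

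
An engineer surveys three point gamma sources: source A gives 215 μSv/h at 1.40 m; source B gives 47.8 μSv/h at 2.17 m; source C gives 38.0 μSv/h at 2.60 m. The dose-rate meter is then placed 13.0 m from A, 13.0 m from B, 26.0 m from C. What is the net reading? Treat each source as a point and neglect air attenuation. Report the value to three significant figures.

4.21 μSv/h

Each source contributes Iᵢ·(dᵢ/rᵢ)²; contributions add.
A: 215 × (1.40/13.0)² = 2.493 μSv/h
B: 47.8 × (2.17/13.0)² = 1.332 μSv/h
C: 38.0 × (2.60/26.0)² = 0.3800 μSv/h
Total = 2.493 + 1.332 + 0.3800 = 4.205 μSv/h.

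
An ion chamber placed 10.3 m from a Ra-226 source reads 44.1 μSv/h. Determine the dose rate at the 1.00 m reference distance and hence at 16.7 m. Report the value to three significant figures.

4680 μSv/h; 16.8 μSv/h

Intensity scales as (d₁/d₂)², so
At 1.00 m: (10.3/1.00)² = 106.1, so 44.1 × 106.1 = 4679 μSv/h
At 16.7 m: (1.00/16.7)² = 0.003586, so 4679 × 0.003586 = 16.78 μSv/h.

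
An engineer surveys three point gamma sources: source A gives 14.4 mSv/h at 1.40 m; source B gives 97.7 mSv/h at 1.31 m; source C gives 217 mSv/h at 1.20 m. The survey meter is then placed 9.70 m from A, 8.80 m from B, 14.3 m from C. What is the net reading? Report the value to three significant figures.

Each source contributes Iᵢ·(dᵢ/rᵢ)²; contributions add.
A: 14.4 × (1.40/9.70)² = 0.3000 mSv/h
B: 97.7 × (1.31/8.80)² = 2.165 mSv/h
C: 217 × (1.20/14.3)² = 1.528 mSv/h
Total = 0.3000 + 2.165 + 1.528 = 3.993 mSv/h.

3.99 mSv/h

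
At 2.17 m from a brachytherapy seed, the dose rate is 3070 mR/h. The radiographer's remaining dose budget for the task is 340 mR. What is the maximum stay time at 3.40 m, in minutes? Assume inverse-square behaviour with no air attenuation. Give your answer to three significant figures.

Using I₁d₁² = I₂d₂², rate at 3.40 m:
3070 × (2.17/3.40)² = 3070 × 0.4073 = 1250 mR/h.
Stay time = 340 mR ÷ 1250 mR/h = 0.2720 h = 16.32 min.

16.3 min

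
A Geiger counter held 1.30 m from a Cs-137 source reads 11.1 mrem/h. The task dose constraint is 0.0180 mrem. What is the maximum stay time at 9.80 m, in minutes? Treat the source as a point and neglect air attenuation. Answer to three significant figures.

5.53 min

Since intensity falls as 1/r², rate at 9.80 m:
(1.30/9.80)² = 0.01760, so 11.1 × 0.01760 = 0.1954 mrem/h.
Stay time = 0.0180 mrem ÷ 0.1954 mrem/h = 0.09212 h = 5.527 min.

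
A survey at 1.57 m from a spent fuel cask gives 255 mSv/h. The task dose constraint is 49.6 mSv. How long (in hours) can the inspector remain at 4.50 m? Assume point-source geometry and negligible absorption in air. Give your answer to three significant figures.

Using I₁d₁² = I₂d₂², rate at 4.50 m:
(1.57/4.50)² = 0.1217, so 255 × 0.1217 = 31.03 mSv/h.
Stay time = 49.6 mSv ÷ 31.03 mSv/h = 1.598 h.

1.60 h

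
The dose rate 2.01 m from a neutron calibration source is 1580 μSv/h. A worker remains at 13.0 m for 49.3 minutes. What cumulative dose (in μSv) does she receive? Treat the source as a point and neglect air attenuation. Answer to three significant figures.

31.0 μSv

Intensity scales as (d₁/d₂)², so rate at 13.0 m:
1580 × (2.01/13.0)² = 1580 × 0.02391 = 37.78 μSv/h.
Dose = rate × time = 37.78 μSv/h × 0.8217 h = 31.04 μSv.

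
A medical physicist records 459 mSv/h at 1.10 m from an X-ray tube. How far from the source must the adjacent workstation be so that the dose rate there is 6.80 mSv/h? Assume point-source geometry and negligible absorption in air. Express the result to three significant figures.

Since intensity falls as 1/r², d₂ = d₁·√(I₁/I₂).
I₁/I₂ = 459/6.80 = 67.50, so d₂ = 1.10 × √67.50 = 9.037 m.

9.04 m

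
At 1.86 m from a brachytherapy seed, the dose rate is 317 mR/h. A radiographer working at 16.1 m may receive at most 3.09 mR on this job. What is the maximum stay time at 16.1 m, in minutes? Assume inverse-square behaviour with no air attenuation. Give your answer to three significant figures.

Applying the 1/r² law, rate at 16.1 m:
317 × (1.86/16.1)² = 317 × 0.01335 = 4.232 mR/h.
Stay time = 3.09 mR ÷ 4.232 mR/h = 0.7302 h = 43.81 min.

43.8 min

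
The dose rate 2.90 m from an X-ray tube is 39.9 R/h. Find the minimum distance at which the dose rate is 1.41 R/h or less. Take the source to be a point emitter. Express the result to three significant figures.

15.4 m

Since intensity falls as 1/r², d₂ = d₁·√(I₁/I₂).
I₁/I₂ = 39.9/1.41 = 28.30, so d₂ = 2.90 × √28.30 = 15.43 m.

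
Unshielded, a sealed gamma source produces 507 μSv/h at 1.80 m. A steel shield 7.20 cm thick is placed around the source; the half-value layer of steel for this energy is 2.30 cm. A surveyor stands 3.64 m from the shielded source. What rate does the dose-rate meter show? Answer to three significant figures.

14.2 μSv/h

Distance alone: 507 × (1.80/3.64)² = 507 × 0.2445 = 124.0 μSv/h.
Shield: 7.20/2.30 = 3.130 half-value layers → attenuation 2^(−3.130) = 0.1142.
Combined: 124.0 × 0.1142 = 14.16 μSv/h.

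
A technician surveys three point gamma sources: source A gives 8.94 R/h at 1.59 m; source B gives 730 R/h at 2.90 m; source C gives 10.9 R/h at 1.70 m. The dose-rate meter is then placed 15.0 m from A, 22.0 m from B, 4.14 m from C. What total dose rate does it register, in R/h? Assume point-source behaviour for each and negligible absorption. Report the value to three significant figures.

14.6 R/h

Each source contributes Iᵢ·(dᵢ/rᵢ)²; contributions add.
A: 8.94 × (1.59/15.0)² = 0.1004 R/h
B: 730 × (2.90/22.0)² = 12.68 R/h
C: 10.9 × (1.70/4.14)² = 1.838 R/h
Total = 0.1004 + 12.68 + 1.838 = 14.62 R/h.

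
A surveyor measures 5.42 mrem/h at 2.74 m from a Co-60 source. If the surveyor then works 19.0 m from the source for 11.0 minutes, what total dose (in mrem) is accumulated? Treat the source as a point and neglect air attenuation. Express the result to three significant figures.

0.0207 mrem

By the inverse-square law, rate at 19.0 m:
(2.74/19.0)² = 0.02080, so 5.42 × 0.02080 = 0.1127 mrem/h.
Dose = rate × time = 0.1127 mrem/h × 0.1833 h = 0.02066 mrem.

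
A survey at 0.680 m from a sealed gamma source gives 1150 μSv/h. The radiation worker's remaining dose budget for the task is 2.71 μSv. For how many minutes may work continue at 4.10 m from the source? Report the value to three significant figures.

5.14 min

Using I₁d₁² = I₂d₂², rate at 4.10 m:
(0.680/4.10)² = 0.02751, so 1150 × 0.02751 = 31.64 μSv/h.
Stay time = 2.71 μSv ÷ 31.64 μSv/h = 0.08565 h = 5.139 min.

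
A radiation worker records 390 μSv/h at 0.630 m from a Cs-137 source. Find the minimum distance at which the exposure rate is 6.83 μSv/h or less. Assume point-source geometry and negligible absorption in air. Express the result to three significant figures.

Intensity scales as (d₁/d₂)², so d₂ = d₁·√(I₁/I₂).
I₁/I₂ = 390/6.83 = 57.10, so d₂ = 0.630 × √57.10 = 4.761 m.

4.76 m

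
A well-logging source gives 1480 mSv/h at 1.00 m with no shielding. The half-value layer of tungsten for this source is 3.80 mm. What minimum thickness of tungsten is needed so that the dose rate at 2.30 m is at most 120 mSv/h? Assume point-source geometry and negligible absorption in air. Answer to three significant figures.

At 2.30 m, distance alone gives (1.00/2.30)² = 0.1890, so 1480 × 0.1890 = 279.7 mSv/h.
Further attenuation needed: 279.7/120 = 2.331.
n = log₂(2.331) = 1.221 half-value layers.
Thickness = 1.221 × 3.80 mm = 4.640 mm.

4.64 mm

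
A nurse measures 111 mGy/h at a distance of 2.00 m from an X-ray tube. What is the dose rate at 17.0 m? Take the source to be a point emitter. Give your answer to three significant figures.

By the inverse-square law, the rate at 17.0 m is
111 × (2.00/17.0)² = 111 × 0.01384 = 1.536 mGy/h.

1.54 mGy/h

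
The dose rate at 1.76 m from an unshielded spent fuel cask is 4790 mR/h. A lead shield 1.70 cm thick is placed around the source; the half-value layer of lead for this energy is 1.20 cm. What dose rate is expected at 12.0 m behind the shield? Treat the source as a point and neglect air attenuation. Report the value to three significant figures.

Distance alone: (1.76/12.0)² = 0.02151, so 4790 × 0.02151 = 103.0 mR/h.
Shield: 1.70/1.20 = 1.417 half-value layers → attenuation 2^(−1.417) = 0.3745.
Combined: 103.0 × 0.3745 = 38.57 mR/h.

38.6 mR/h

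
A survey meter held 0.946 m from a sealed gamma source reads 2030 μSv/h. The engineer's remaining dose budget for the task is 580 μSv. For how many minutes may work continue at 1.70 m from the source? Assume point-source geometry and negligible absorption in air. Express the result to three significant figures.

55.4 min

Using I₁d₁² = I₂d₂², rate at 1.70 m:
2030 × (0.946/1.70)² = 2030 × 0.3097 = 628.7 μSv/h.
Stay time = 580 μSv ÷ 628.7 μSv/h = 0.9225 h = 55.35 min.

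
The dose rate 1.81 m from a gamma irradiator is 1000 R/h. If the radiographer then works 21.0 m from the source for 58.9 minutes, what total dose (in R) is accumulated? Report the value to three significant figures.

Applying the 1/r² law, rate at 21.0 m:
(1.81/21.0)² = 0.007429, so 1000 × 0.007429 = 7.429 R/h.
Dose = rate × time = 7.429 R/h × 0.9817 h = 7.293 R.

7.29 R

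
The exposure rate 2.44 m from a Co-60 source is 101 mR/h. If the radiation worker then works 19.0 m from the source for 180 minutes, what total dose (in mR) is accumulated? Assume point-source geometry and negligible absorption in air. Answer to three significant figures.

5.00 mR

Using I₁d₁² = I₂d₂², rate at 19.0 m:
(2.44/19.0)² = 0.01649, so 101 × 0.01649 = 1.665 mR/h.
Dose = rate × time = 1.665 mR/h × 3.000 h = 4.995 mR.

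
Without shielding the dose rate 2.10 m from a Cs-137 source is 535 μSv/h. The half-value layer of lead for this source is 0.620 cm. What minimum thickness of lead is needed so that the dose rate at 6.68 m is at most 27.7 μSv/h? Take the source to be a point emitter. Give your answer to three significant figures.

At 6.68 m, distance alone gives 535 × (2.10/6.68)² = 535 × 0.09883 = 52.87 μSv/h.
Further attenuation needed: 52.87/27.7 = 1.909.
n = log₂(1.909) = 0.9328 half-value layers.
Thickness = 0.9328 × 0.620 cm = 0.5783 cm.

0.578 cm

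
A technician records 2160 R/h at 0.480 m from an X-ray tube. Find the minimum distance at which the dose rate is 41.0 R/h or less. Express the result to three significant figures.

By the inverse-square law, d₂ = d₁·√(I₁/I₂).
I₁/I₂ = 2160/41.0 = 52.68, so d₂ = 0.480 × √52.68 = 3.484 m.

3.48 m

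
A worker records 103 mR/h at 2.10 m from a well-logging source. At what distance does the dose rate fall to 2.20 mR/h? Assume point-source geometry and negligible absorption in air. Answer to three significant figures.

14.4 m

Using I₁d₁² = I₂d₂², d₂ = d₁·√(I₁/I₂).
I₁/I₂ = 103/2.20 = 46.82, so d₂ = 2.10 × √46.82 = 14.37 m.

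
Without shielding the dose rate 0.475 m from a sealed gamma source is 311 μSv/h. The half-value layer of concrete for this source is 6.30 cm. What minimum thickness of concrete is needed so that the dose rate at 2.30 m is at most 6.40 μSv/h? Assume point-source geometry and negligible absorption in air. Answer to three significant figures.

6.62 cm

At 2.30 m, distance alone gives (0.475/2.30)² = 0.04265, so 311 × 0.04265 = 13.26 μSv/h.
Further attenuation needed: 13.26/6.40 = 2.072.
n = log₂(2.072) = 1.051 half-value layers.
Thickness = 1.051 × 6.30 cm = 6.621 cm.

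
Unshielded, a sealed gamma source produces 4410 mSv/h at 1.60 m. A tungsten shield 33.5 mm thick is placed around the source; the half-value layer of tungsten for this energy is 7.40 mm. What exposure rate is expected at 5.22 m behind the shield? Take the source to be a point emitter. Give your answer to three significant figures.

Distance alone: 4410 × (1.60/5.22)² = 4410 × 0.09395 = 414.3 mSv/h.
Shield: 33.5/7.40 = 4.527 half-value layers → attenuation 2^(−4.527) = 0.04337.
Combined: 414.3 × 0.04337 = 17.97 mSv/h.

18.0 mSv/h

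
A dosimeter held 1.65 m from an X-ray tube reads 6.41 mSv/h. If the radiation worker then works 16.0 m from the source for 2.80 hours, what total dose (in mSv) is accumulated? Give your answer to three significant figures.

0.191 mSv

By the inverse-square law, rate at 16.0 m:
(1.65/16.0)² = 0.01063, so 6.41 × 0.01063 = 0.06814 mSv/h.
Dose = rate × time = 0.06814 mSv/h × 2.800 h = 0.1908 mSv.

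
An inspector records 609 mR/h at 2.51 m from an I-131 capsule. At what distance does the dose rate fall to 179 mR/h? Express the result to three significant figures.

Since intensity falls as 1/r², d₂ = d₁·√(I₁/I₂).
I₁/I₂ = 609/179 = 3.402, so d₂ = 2.51 × √3.402 = 4.630 m.

4.63 m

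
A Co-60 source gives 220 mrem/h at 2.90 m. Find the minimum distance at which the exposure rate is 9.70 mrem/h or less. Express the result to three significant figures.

Applying the 1/r² law, d₂ = d₁·√(I₁/I₂).
I₁/I₂ = 220/9.70 = 22.68, so d₂ = 2.90 × √22.68 = 13.81 m.

13.8 m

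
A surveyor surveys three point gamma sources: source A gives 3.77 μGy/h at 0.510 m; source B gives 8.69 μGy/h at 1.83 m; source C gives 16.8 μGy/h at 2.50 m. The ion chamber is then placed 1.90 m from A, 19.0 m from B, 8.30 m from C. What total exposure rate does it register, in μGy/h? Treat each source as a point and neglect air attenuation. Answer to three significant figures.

1.88 μGy/h

By superposition, sum each source's inverse-square contribution:
A: 3.77 × (0.510/1.90)² = 0.2716 μGy/h
B: 8.69 × (1.83/19.0)² = 0.08061 μGy/h
C: 16.8 × (2.50/8.30)² = 1.524 μGy/h
Total = 0.2716 + 0.08061 + 1.524 = 1.876 μGy/h.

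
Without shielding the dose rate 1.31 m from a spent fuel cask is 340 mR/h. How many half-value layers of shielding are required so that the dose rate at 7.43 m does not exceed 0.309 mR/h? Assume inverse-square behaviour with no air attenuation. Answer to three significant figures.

At 7.43 m, distance alone gives 340 × (1.31/7.43)² = 340 × 0.03109 = 10.57 mR/h.
Further attenuation needed: 10.57/0.309 = 34.21.
n = log₂(34.21) = 5.096 half-value layers.

5.10 half-value layers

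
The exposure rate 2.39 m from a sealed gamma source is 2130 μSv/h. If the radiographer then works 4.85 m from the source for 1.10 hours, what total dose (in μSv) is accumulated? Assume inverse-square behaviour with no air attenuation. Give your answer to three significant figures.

By the inverse-square law, rate at 4.85 m:
2130 × (2.39/4.85)² = 2130 × 0.2428 = 517.2 μSv/h.
Dose = rate × time = 517.2 μSv/h × 1.100 h = 568.9 μSv.

569 μSv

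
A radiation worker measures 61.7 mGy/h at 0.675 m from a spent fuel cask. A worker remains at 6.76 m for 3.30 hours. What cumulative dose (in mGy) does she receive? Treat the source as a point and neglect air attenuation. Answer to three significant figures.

Intensity scales as (d₁/d₂)², so rate at 6.76 m:
(0.675/6.76)² = 0.009970, so 61.7 × 0.009970 = 0.6151 mGy/h.
Dose = rate × time = 0.6151 mGy/h × 3.300 h = 2.030 mGy.

2.03 mGy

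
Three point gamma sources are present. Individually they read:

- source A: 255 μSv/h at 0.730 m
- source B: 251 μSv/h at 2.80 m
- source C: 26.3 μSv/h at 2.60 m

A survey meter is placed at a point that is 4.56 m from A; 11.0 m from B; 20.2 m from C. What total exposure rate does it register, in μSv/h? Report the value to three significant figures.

23.2 μSv/h

Each source contributes Iᵢ·(dᵢ/rᵢ)²; contributions add.
A: 255 × (0.730/4.56)² = 6.535 μSv/h
B: 251 × (2.80/11.0)² = 16.26 μSv/h
C: 26.3 × (2.60/20.2)² = 0.4357 μSv/h
Total = 6.535 + 16.26 + 0.4357 = 23.23 μSv/h.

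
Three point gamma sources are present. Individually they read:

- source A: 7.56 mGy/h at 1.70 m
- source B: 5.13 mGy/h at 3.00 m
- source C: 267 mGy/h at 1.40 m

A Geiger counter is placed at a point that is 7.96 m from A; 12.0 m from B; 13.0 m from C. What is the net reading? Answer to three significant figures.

Each source contributes Iᵢ·(dᵢ/rᵢ)²; contributions add.
A: 7.56 × (1.70/7.96)² = 0.3448 mGy/h
B: 5.13 × (3.00/12.0)² = 0.3206 mGy/h
C: 267 × (1.40/13.0)² = 3.097 mGy/h
Total = 0.3448 + 0.3206 + 3.097 = 3.762 mGy/h.

3.76 mGy/h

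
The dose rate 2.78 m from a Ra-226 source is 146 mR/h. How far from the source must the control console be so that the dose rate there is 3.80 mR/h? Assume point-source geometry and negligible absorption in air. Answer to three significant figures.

17.2 m

Using I₁d₁² = I₂d₂², d₂ = d₁·√(I₁/I₂).
I₁/I₂ = 146/3.80 = 38.42, so d₂ = 2.78 × √38.42 = 17.23 m.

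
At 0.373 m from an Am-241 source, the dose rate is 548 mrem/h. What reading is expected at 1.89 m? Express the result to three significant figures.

21.3 mrem/h

By the inverse-square law, the rate at 1.89 m is
548 × (0.373/1.89)² = 548 × 0.03895 = 21.34 mrem/h.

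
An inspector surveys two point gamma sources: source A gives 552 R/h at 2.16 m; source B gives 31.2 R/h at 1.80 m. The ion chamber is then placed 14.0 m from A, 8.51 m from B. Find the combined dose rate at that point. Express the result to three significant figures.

14.5 R/h

By superposition, sum each source's inverse-square contribution:
A: 552 × (2.16/14.0)² = 13.14 R/h
B: 31.2 × (1.80/8.51)² = 1.396 R/h
Total = 13.14 + 1.396 = 14.54 R/h.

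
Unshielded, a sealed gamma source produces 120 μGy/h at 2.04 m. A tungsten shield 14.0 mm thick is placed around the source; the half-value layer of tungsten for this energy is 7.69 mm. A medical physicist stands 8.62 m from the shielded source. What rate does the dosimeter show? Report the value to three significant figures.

1.90 μGy/h

Distance alone: 120 × (2.04/8.62)² = 120 × 0.05601 = 6.721 μGy/h.
Shield: 14.0/7.69 = 1.821 half-value layers → attenuation 2^(−1.821) = 0.2830.
Combined: 6.721 × 0.2830 = 1.902 μGy/h.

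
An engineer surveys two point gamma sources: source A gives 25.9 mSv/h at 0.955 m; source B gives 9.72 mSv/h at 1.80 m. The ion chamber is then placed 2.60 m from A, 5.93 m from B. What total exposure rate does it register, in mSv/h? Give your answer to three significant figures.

4.39 mSv/h

By superposition, sum each source's inverse-square contribution:
A: 25.9 × (0.955/2.60)² = 3.494 mSv/h
B: 9.72 × (1.80/5.93)² = 0.8956 mSv/h
Total = 3.494 + 0.8956 = 4.390 mSv/h.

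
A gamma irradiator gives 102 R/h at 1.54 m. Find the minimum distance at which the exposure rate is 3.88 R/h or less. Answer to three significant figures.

Using I₁d₁² = I₂d₂², d₂ = d₁·√(I₁/I₂).
I₁/I₂ = 102/3.88 = 26.29, so d₂ = 1.54 × √26.29 = 7.896 m.

7.90 m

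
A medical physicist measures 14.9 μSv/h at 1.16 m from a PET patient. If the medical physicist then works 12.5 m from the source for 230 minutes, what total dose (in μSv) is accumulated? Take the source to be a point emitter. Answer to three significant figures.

0.492 μSv

Using I₁d₁² = I₂d₂², rate at 12.5 m:
14.9 × (1.16/12.5)² = 14.9 × 0.008612 = 0.1283 μSv/h.
Dose = rate × time = 0.1283 μSv/h × 3.833 h = 0.4918 μSv.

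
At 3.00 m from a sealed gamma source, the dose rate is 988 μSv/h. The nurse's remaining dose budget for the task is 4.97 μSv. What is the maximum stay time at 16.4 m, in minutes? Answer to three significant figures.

Intensity scales as (d₁/d₂)², so rate at 16.4 m:
(3.00/16.4)² = 0.03346, so 988 × 0.03346 = 33.06 μSv/h.
Stay time = 4.97 μSv ÷ 33.06 μSv/h = 0.1503 h = 9.018 min.

9.02 min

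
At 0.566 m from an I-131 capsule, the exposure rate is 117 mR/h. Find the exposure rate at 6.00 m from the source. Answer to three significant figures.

Using I₁d₁² = I₂d₂², the rate at 6.00 m is
(0.566/6.00)² = 0.008899, so 117 × 0.008899 = 1.041 mR/h.

1.04 mR/h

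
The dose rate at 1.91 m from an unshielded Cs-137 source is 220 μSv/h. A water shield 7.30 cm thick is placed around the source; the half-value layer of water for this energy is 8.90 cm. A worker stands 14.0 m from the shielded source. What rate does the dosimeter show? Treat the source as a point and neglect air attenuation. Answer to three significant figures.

2.32 μSv/h

Distance alone: (1.91/14.0)² = 0.01861, so 220 × 0.01861 = 4.094 μSv/h.
Shield: 7.30/8.90 = 0.8202 half-value layers → attenuation 2^(−0.8202) = 0.5664.
Combined: 4.094 × 0.5664 = 2.319 μSv/h.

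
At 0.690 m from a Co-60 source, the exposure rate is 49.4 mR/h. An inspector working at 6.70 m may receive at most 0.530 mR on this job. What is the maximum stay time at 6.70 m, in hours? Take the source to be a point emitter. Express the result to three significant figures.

Applying the 1/r² law, rate at 6.70 m:
49.4 × (0.690/6.70)² = 49.4 × 0.01061 = 0.5241 mR/h.
Stay time = 0.530 mR ÷ 0.5241 mR/h = 1.011 h.

1.01 h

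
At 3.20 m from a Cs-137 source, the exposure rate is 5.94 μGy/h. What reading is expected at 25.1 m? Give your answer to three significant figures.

Since intensity falls as 1/r², the rate at 25.1 m is
5.94 × (3.20/25.1)² = 5.94 × 0.01625 = 0.09653 μGy/h.

0.0965 μGy/h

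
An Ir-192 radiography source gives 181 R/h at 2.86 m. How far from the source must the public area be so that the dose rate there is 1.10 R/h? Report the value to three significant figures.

Applying the 1/r² law, d₂ = d₁·√(I₁/I₂).
I₁/I₂ = 181/1.10 = 164.5, so d₂ = 2.86 × √164.5 = 36.68 m.

36.7 m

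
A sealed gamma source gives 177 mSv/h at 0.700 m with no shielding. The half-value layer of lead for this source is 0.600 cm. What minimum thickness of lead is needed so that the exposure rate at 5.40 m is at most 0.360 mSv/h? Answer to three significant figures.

At 5.40 m, distance alone gives (0.700/5.40)² = 0.01680, so 177 × 0.01680 = 2.974 mSv/h.
Further attenuation needed: 2.974/0.360 = 8.261.
n = log₂(8.261) = 3.046 half-value layers.
Thickness = 3.046 × 0.600 cm = 1.828 cm.

1.83 cm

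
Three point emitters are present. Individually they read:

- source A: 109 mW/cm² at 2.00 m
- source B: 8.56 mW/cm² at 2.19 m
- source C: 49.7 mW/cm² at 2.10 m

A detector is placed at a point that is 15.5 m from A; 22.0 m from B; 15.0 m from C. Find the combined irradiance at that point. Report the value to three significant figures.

By superposition, sum each source's inverse-square contribution:
A: 109 × (2.00/15.5)² = 1.815 mW/cm²
B: 8.56 × (2.19/22.0)² = 0.08482 mW/cm²
C: 49.7 × (2.10/15.0)² = 0.9741 mW/cm²
Total = 1.815 + 0.08482 + 0.9741 = 2.874 mW/cm².

2.87 mW/cm²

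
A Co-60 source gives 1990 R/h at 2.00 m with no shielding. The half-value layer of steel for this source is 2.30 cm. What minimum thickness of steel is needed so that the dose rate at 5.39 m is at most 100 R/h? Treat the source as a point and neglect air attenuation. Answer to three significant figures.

3.34 cm

At 5.39 m, distance alone gives 1990 × (2.00/5.39)² = 1990 × 0.1377 = 274.0 R/h.
Further attenuation needed: 274.0/100 = 2.740.
n = log₂(2.740) = 1.454 half-value layers.
Thickness = 1.454 × 2.30 cm = 3.344 cm.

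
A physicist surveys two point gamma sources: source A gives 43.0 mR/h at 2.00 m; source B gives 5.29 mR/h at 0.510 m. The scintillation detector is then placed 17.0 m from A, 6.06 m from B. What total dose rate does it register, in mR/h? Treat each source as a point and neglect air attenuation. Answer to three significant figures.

0.633 mR/h

By superposition, sum each source's inverse-square contribution:
A: 43.0 × (2.00/17.0)² = 0.5952 mR/h
B: 5.29 × (0.510/6.06)² = 0.03747 mR/h
Total = 0.5952 + 0.03747 = 0.6327 mR/h.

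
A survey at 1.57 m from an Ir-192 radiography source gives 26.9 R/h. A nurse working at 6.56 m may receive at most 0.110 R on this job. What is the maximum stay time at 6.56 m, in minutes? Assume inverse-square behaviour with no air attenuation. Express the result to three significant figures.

Using I₁d₁² = I₂d₂², rate at 6.56 m:
(1.57/6.56)² = 0.05728, so 26.9 × 0.05728 = 1.541 R/h.
Stay time = 0.110 R ÷ 1.541 R/h = 0.07138 h = 4.283 min.

4.28 min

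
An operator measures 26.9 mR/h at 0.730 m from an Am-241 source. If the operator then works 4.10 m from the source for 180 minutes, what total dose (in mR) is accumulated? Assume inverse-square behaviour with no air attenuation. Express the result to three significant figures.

Applying the 1/r² law, rate at 4.10 m:
26.9 × (0.730/4.10)² = 26.9 × 0.03170 = 0.8527 mR/h.
Dose = rate × time = 0.8527 mR/h × 3.000 h = 2.558 mR.

2.56 mR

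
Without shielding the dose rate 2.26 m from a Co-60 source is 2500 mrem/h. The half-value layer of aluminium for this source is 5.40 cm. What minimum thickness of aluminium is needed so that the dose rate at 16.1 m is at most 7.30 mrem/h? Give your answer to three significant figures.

14.9 cm

At 16.1 m, distance alone gives (2.26/16.1)² = 0.01970, so 2500 × 0.01970 = 49.25 mrem/h.
Further attenuation needed: 49.25/7.30 = 6.747.
n = log₂(6.747) = 2.754 half-value layers.
Thickness = 2.754 × 5.40 cm = 14.87 cm.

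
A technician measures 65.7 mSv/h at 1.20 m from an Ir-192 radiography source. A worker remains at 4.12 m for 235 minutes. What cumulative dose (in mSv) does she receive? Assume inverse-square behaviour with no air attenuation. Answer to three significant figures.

By the inverse-square law, rate at 4.12 m:
65.7 × (1.20/4.12)² = 65.7 × 0.08483 = 5.573 mSv/h.
Dose = rate × time = 5.573 mSv/h × 3.917 h = 21.83 mSv.

21.8 mSv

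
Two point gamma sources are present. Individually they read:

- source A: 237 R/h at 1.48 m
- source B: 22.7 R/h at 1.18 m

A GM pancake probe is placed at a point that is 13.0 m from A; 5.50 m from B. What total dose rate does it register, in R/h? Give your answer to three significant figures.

4.12 R/h

Each source contributes Iᵢ·(dᵢ/rᵢ)²; contributions add.
A: 237 × (1.48/13.0)² = 3.072 R/h
B: 22.7 × (1.18/5.50)² = 1.045 R/h
Total = 3.072 + 1.045 = 4.117 R/h.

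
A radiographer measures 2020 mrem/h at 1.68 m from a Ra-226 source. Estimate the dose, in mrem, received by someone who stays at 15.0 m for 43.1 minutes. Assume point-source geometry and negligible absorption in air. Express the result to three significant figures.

18.2 mrem

Intensity scales as (d₁/d₂)², so rate at 15.0 m:
2020 × (1.68/15.0)² = 2020 × 0.01254 = 25.33 mrem/h.
Dose = rate × time = 25.33 mrem/h × 0.7183 h = 18.19 mrem.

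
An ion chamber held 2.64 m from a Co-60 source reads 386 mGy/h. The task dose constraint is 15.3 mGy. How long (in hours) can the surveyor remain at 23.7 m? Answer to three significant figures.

Applying the 1/r² law, rate at 23.7 m:
(2.64/23.7)² = 0.01241, so 386 × 0.01241 = 4.790 mGy/h.
Stay time = 15.3 mGy ÷ 4.790 mGy/h = 3.194 h.

3.19 h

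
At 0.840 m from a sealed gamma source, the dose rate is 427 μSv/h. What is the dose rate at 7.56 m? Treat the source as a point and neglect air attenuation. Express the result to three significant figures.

5.27 μSv/h

Applying the 1/r² law, the rate at 7.56 m is
427 × (0.840/7.56)² = 427 × 0.01235 = 5.273 μSv/h.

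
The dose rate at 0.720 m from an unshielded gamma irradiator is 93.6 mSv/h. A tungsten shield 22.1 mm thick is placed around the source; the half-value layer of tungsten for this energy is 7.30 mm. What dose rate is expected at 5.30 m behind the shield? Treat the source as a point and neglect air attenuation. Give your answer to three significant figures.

0.212 mSv/h

Distance alone: 93.6 × (0.720/5.30)² = 93.6 × 0.01845 = 1.727 mSv/h.
Shield: 22.1/7.30 = 3.027 half-value layers → attenuation 2^(−3.027) = 0.1227.
Combined: 1.727 × 0.1227 = 0.2119 mSv/h.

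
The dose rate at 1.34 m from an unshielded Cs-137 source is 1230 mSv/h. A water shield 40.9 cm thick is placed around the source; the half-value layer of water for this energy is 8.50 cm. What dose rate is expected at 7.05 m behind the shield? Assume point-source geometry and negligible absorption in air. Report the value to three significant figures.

1.58 mSv/h

Distance alone: (1.34/7.05)² = 0.03613, so 1230 × 0.03613 = 44.44 mSv/h.
Shield: 40.9/8.50 = 4.812 half-value layers → attenuation 2^(−4.812) = 0.03560.
Combined: 44.44 × 0.03560 = 1.582 mSv/h.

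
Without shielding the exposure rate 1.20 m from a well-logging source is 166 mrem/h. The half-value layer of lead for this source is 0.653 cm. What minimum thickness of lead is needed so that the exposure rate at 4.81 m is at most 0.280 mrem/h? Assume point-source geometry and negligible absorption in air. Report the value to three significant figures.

3.40 cm

At 4.81 m, distance alone gives 166 × (1.20/4.81)² = 166 × 0.06224 = 10.33 mrem/h.
Further attenuation needed: 10.33/0.280 = 36.89.
n = log₂(36.89) = 5.205 half-value layers.
Thickness = 5.205 × 0.653 cm = 3.399 cm.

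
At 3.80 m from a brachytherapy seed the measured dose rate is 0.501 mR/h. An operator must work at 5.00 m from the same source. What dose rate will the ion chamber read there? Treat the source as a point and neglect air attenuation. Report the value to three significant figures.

By the inverse-square law, scaling from 3.80 m to 5.00 m:
(3.80/5.00)² = 0.5776, so 0.501 × 0.5776 = 0.2894 mR/h.

0.289 mR/h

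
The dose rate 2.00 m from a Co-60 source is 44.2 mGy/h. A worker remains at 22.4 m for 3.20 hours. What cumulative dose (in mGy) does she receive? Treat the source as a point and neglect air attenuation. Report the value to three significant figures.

By the inverse-square law, rate at 22.4 m:
44.2 × (2.00/22.4)² = 44.2 × 0.007972 = 0.3524 mGy/h.
Dose = rate × time = 0.3524 mGy/h × 3.200 h = 1.128 mGy.

1.13 mGy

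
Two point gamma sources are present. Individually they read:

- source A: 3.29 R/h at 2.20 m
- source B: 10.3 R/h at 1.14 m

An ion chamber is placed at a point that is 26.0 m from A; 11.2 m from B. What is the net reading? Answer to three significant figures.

Each source contributes Iᵢ·(dᵢ/rᵢ)²; contributions add.
A: 3.29 × (2.20/26.0)² = 0.02356 R/h
B: 10.3 × (1.14/11.2)² = 0.1067 R/h
Total = 0.02356 + 0.1067 = 0.1303 R/h.

0.130 R/h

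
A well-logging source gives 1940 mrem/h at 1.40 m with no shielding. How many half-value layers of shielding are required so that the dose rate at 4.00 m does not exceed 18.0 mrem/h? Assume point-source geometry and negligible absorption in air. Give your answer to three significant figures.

At 4.00 m, distance alone gives 1940 × (1.40/4.00)² = 1940 × 0.1225 = 237.7 mrem/h.
Further attenuation needed: 237.7/18.0 = 13.21.
n = log₂(13.21) = 3.724 half-value layers.

3.72 half-value layers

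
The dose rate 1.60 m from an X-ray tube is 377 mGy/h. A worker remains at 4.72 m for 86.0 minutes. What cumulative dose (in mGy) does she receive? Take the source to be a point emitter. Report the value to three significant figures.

62.1 mGy

Applying the 1/r² law, rate at 4.72 m:
(1.60/4.72)² = 0.1149, so 377 × 0.1149 = 43.32 mGy/h.
Dose = rate × time = 43.32 mGy/h × 1.433 h = 62.08 mGy.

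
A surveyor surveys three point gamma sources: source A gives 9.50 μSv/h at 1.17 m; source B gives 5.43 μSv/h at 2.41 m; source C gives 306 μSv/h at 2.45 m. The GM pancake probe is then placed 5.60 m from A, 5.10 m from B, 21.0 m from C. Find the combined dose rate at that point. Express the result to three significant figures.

5.79 μSv/h

Each source contributes Iᵢ·(dᵢ/rᵢ)²; contributions add.
A: 9.50 × (1.17/5.60)² = 0.4147 μSv/h
B: 5.43 × (2.41/5.10)² = 1.213 μSv/h
C: 306 × (2.45/21.0)² = 4.165 μSv/h
Total = 0.4147 + 1.213 + 4.165 = 5.793 μSv/h.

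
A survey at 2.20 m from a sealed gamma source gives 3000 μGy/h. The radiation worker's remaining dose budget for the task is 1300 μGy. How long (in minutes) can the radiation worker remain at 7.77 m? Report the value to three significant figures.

Since intensity falls as 1/r², rate at 7.77 m:
(2.20/7.77)² = 0.08017, so 3000 × 0.08017 = 240.5 μGy/h.
Stay time = 1300 μGy ÷ 240.5 μGy/h = 5.405 h = 324.3 min.

324 min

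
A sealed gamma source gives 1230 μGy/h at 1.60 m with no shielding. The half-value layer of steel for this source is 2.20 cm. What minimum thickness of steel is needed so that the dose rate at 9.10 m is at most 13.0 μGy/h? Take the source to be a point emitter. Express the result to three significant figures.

At 9.10 m, distance alone gives (1.60/9.10)² = 0.03091, so 1230 × 0.03091 = 38.02 μGy/h.
Further attenuation needed: 38.02/13.0 = 2.925.
n = log₂(2.925) = 1.548 half-value layers.
Thickness = 1.548 × 2.20 cm = 3.406 cm.

3.41 cm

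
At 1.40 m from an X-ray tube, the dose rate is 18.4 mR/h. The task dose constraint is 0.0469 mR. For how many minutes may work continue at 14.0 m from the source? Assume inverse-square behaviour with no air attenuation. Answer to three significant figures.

15.3 min

Applying the 1/r² law, rate at 14.0 m:
18.4 × (1.40/14.0)² = 18.4 × 0.01000 = 0.1840 mR/h.
Stay time = 0.0469 mR ÷ 0.1840 mR/h = 0.2549 h = 15.29 min.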